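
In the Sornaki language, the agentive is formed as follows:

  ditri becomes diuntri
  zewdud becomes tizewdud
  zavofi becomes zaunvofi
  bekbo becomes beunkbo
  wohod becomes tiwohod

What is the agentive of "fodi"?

wohod and bekbo both have last vowel 'o' yet inflect differently (tiwohod, beunkbo), so the last vowel is not what conditions the rule; whether the stem ends in a vowel or a consonant is.
"fodi" ends in a vowel. The stems ending in a vowel (ditri → diuntri, bekbo → beunkbo, zavofi → zaunvofi) insert -un- after the first vowel.
So fodi → foundi.

foundi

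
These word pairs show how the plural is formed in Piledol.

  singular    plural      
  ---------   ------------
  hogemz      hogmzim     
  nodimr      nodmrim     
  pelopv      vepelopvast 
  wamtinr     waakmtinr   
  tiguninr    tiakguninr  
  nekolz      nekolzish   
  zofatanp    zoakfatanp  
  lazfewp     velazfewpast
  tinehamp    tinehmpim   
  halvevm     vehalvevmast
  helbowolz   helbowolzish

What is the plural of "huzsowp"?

nekolz and hogemz both end in -z yet inflect differently (nekolzish, hogmzim), so the final letter is not what conditions the rule; the second-to-last letter is.
"huzsowp" has second-to-last letter 'w'. The one such stem in the data (lazfewp → velazfewpast) adds ve- … -ast around the stem, so the same rule applies.
So huzsowp → vehuzsowpast.

vehuzsowpast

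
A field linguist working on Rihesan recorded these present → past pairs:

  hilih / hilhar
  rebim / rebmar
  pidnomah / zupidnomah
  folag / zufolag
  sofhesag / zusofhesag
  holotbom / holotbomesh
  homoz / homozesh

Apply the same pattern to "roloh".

rolohesh

hilih and pidnomah both end in -h yet inflect differently (hilhar, zupidnomah), so the final letter is not what conditions the rule; the last vowel is.
"roloh" has last vowel 'o'. The stems whose last vowel is 'o' (holotbom → holotbomesh, homoz → homozesh) add -esh.
The other patterns: stems whose last vowel is 'i' delete the last vowel and add -ar; stems whose last vowel is 'a' add the prefix zu-.
So roloh → rolohesh.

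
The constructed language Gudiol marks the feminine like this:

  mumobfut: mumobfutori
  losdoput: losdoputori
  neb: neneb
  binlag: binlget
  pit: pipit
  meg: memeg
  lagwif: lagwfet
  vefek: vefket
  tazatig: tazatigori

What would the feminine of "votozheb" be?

votozhebori

meg and binlag both end in -g yet inflect differently (memeg, binlget), so the final letter is not what conditions the rule; the number of vowels is.
"votozheb" has 3 vowels. The stems with 3 vowels (losdoput → losdoputori, tazatig → tazatigori, mumobfut → mumobfutori) add -ori.
The other patterns: stems with 1 vowel repeat the first consonant+vowel as a prefix; stems with 2 vowels delete the last vowel and add -et.
So votozheb → votozhebori.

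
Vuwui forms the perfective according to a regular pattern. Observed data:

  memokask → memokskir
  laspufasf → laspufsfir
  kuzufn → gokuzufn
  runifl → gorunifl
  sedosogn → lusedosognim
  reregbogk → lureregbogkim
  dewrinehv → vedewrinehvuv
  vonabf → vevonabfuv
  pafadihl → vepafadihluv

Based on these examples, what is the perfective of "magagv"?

kuzufn and sedosogn both end in -n yet inflect differently (gokuzufn, lusedosognim), so the final letter is not what conditions the rule; the second-to-last letter is.
"magagv" has second-to-last letter 'g'. The stems whose second-to-last letter is 'g' (sedosogn → lusedosognim, reregbogk → lureregbogkim) add lu- … -im around the stem.
The other patterns: stems whose second-to-last letter is 's' delete the last vowel and add -ir; stems whose second-to-last letter is 'f' add the prefix go-; stems whose second-to-last letter is 'b' or 'h' add ve- … -uv around the stem.
So magagv → lumagagvim.

lumagagvim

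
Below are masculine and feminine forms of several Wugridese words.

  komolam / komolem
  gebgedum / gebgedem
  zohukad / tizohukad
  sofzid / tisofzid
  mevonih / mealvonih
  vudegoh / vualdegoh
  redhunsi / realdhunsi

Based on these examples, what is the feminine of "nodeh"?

komolam and zohukad both have last vowel 'a' yet inflect differently (komolem, tizohukad), so the last vowel is not what conditions the rule; the final letter is.
"nodeh" ends in -h. The stems ending in -h (mevonih → mealvonih, vudegoh → vualdegoh) insert -al- after the first vowel.
The other patterns: stems ending in -m change the last vowel to 'e'; stems ending in -d add the prefix ti-.
So nodeh → noaldeh.

noaldeh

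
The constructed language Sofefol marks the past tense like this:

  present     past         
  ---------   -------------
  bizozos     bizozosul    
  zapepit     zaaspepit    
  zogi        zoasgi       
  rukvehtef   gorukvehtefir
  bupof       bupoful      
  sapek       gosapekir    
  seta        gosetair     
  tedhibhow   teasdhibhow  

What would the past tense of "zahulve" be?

bupof and rukvehtef both end in -f yet inflect differently (bupoful, gorukvehtefir), so the final letter is not what conditions the rule; the first letter is.
"zahulve" begins with z-. The stems beginning with z- (zogi → zoasgi, zapepit → zaaspepit) insert -as- after the first vowel.
So zahulve → zaashulve.

zaashulve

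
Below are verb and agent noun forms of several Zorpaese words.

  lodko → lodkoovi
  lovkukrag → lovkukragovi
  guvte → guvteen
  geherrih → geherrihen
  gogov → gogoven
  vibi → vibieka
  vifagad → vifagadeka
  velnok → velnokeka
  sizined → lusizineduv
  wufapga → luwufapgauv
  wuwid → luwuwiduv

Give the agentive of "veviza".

"veviza" begins with v-. The stems beginning with v- (vibi → vibieka, vifagad → vifagadeka, velnok → velnokeka) add -eka.
So veviza → vevizaeka.

vevizaeka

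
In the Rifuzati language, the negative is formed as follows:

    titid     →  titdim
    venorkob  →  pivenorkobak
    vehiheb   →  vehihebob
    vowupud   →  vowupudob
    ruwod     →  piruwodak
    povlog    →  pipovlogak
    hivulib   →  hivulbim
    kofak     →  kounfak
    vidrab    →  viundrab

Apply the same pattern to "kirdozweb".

kirdozwebob

titid and ruwod both end in -d yet inflect differently (titdim, piruwodak), so the final letter is not what conditions the rule; the last vowel is.
"kirdozweb" has last vowel 'e'. The one such stem in the data (vehiheb → vehihebob) adds -ob, so the same rule applies.
The other patterns: stems whose last vowel is 'i' delete the last vowel and add -im; stems whose last vowel is 'o' add pi- … -ak around the stem; stems whose last vowel is 'a' insert -un- after the first vowel.
So kirdozweb → kirdozwebob.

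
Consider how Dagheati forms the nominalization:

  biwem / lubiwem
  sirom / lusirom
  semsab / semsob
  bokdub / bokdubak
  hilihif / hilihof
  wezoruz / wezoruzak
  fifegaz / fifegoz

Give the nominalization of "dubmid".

dubmod

wezoruz and fifegaz both end in -z yet inflect differently (wezoruzak, fifegoz), so the final letter is not what conditions the rule; the last vowel is.
"dubmid" has last vowel 'i'. The one such stem in the data (hilihif → hilihof) changes the last vowel to 'o' (as do fifegaz, semsab), so the same rule applies.
The other patterns: stems whose last vowel is 'u' add -ak; stems whose last vowel is 'e' or 'o' add the prefix lu-.
So dubmid → dubmod.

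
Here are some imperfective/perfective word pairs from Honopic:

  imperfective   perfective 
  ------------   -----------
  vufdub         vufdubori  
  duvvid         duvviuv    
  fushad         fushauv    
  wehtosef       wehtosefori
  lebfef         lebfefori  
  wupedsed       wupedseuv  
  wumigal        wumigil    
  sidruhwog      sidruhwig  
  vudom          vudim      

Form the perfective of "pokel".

pokil

"pokel" ends in -l. The one such stem in the data (wumigal → wumigil) changes the last vowel to 'i' (as do vudom, sidruhwog), so the same rule applies.
The other patterns: stems ending in -d drop the final letter and add -uv; stems ending in -b or -f add -ori.
So pokel → pokil.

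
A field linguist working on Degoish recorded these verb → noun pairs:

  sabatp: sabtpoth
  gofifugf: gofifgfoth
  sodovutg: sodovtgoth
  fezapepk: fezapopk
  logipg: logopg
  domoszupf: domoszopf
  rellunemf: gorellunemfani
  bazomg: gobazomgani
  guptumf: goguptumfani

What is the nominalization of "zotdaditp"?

"zotdaditp" has second-to-last letter 't'. The stems whose second-to-last letter is 't' (sabatp → sabtpoth, sodovutg → sodovtgoth) delete the last vowel and add -oth.
The other patterns: stems whose second-to-last letter is 'p' change the last vowel to 'o'; stems whose second-to-last letter is 'm' add go- … -ani around the stem.
So zotdaditp → zotdadtpoth.

zotdadtpoth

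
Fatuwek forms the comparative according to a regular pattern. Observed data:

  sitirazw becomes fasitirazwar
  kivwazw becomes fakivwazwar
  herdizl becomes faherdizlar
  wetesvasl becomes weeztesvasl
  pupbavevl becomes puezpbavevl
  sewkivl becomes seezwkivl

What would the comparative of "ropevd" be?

roezpevd

"ropevd" has second-to-last letter 'v'. The stems whose second-to-last letter is 'v' (pupbavevl → puezpbavevl, sewkivl → seezwkivl) insert -ez- after the first vowel.
The other pattern: stems whose second-to-last letter is 'z' add fa- … -ar around the stem.
So ropevd → roezpevd.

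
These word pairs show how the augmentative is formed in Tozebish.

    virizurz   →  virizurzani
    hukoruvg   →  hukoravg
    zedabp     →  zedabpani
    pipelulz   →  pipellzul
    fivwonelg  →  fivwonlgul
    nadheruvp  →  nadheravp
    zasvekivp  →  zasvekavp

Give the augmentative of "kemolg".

fivwonelg and hukoruvg both end in -g yet inflect differently (fivwonlgul, hukoravg), so the final letter is not what conditions the rule; the second-to-last letter is.
"kemolg" has second-to-last letter 'l'. The stems whose second-to-last letter is 'l' (pipelulz → pipellzul, fivwonelg → fivwonlgul) delete the last vowel and add -ul.
So kemolg → kemlgul.

kemlgul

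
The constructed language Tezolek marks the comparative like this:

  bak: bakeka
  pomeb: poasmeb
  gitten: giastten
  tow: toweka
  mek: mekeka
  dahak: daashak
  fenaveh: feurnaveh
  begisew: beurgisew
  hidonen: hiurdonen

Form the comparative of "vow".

voweka

"vow" has 1 vowel. The stems with 1 vowel (mek → mekeka, tow → toweka, bak → bakeka) add -eka.
So vow → voweka.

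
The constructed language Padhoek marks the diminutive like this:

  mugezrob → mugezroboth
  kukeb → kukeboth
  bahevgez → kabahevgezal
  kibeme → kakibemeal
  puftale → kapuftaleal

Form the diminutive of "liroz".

kalirozal

kukeb and kibeme both have last vowel 'e' yet inflect differently (kukeboth, kakibemeal), so the last vowel is not what conditions the rule; the final letter is.
"liroz" ends in -z. The one such stem in the data (bahevgez → kabahevgezal) adds ka- … -al around the stem, so the same rule applies.
The other pattern: stems ending in -b add -oth.
So liroz → kalirozal.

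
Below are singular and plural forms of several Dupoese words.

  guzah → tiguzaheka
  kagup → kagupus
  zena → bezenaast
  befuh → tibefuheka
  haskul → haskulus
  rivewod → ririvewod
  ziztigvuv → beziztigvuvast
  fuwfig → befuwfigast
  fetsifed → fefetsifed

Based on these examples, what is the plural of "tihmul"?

kagup and befuh both have last vowel 'u' yet inflect differently (kagupus, tibefuheka), so the last vowel is not what conditions the rule; the final letter is.
"tihmul" ends in -l. The one such stem in the data (haskul → haskulus) adds -us, so the same rule applies.
So tihmul → tihmulus.

tihmulus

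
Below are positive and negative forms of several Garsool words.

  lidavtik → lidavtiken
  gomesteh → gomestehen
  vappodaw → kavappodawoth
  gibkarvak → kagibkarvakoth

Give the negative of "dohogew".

gibkarvak and lidavtik both end in -k yet inflect differently (kagibkarvakoth, lidavtiken), so the final letter is not what conditions the rule; the last vowel is.
"dohogew" has last vowel 'e'. The one such stem in the data (gomesteh → gomestehen) adds -en, so the same rule applies.
So dohogew → dohogewen.

dohogewen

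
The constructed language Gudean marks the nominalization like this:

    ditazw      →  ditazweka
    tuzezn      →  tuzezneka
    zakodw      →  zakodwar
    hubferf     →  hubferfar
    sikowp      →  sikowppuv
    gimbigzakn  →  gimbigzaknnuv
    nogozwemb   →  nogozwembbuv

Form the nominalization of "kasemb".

ditazw and zakodw both end in -w yet inflect differently (ditazweka, zakodwar), so the final letter is not what conditions the rule; the second-to-last letter is.
"kasemb" has second-to-last letter 'm'. The one such stem in the data (nogozwemb → nogozwembbuv) doubles the final consonant and adds -uv (as do sikowp, gimbigzakn), so the same rule applies.
The other patterns: stems whose second-to-last letter is 'z' add -eka; stems whose second-to-last letter is 'd' or 'r' add -ar.
So kasemb → kasembbuv.

kasembbuv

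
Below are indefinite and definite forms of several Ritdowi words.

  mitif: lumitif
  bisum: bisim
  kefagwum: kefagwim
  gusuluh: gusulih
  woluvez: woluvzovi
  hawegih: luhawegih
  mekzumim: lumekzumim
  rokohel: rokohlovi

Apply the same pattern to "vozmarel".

mekzumim and kefagwum both end in -m yet inflect differently (lumekzumim, kefagwim), so the final letter is not what conditions the rule; the last vowel is.
"vozmarel" has last vowel 'e'. The stems whose last vowel is 'e' (rokohel → rokohlovi, woluvez → woluvzovi) delete the last vowel and add -ovi.
So vozmarel → vozmarlovi.

vozmarlovi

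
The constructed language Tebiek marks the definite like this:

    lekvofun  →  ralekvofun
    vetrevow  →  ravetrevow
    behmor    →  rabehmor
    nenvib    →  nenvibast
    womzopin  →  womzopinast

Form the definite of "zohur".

womzopin and lekvofun both end in -n yet inflect differently (womzopinast, ralekvofun), so the final letter is not what conditions the rule; the last vowel is.
"zohur" has last vowel 'u'. The one such stem in the data (lekvofun → ralekvofun) adds the prefix ra-, so the same rule applies.
So zohur → razohur.

razohur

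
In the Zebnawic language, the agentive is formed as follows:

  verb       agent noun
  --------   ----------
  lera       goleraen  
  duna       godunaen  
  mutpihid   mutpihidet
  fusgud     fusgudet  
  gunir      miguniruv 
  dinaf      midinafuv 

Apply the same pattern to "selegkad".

selegkadet

mutpihid and gunir both have last vowel 'i' yet inflect differently (mutpihidet, miguniruv), so the last vowel is not what conditions the rule; the final letter is.
"selegkad" ends in -d. The stems ending in -d (mutpihid → mutpihidet, fusgud → fusgudet) add -et.
The other patterns: stems ending in -a add go- … -en around the stem; stems ending in -f or -r add mi- … -uv around the stem.
So selegkad → selegkadet.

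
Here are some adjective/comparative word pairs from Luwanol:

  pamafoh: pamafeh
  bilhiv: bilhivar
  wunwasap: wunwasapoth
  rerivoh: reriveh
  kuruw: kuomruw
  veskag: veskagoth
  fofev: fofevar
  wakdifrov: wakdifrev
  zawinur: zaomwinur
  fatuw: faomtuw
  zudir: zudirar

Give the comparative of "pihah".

zawinur and zudir both end in -r yet inflect differently (zaomwinur, zudirar), so the final letter is not what conditions the rule; the last vowel is.
"pihah" has last vowel 'a'. The stems whose last vowel is 'a' (wunwasap → wunwasapoth, veskag → veskagoth) add -oth.
The other patterns: stems whose last vowel is 'u' insert -om- after the first vowel; stems whose last vowel is 'o' change the last vowel to 'e'; stems whose last vowel is 'e' or 'i' add -ar.
So pihah → pihahoth.

pihahoth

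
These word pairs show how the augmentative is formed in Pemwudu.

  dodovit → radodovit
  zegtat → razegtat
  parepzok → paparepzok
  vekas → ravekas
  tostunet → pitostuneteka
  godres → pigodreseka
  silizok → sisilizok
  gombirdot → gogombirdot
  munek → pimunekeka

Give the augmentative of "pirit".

rapirit

tostunet and gombirdot both end in -t yet inflect differently (pitostuneteka, gogombirdot), so the final letter is not what conditions the rule; the last vowel is.
"pirit" has last vowel 'i'. The one such stem in the data (dodovit → radodovit) adds the prefix ra-, so the same rule applies.
The other patterns: stems whose last vowel is 'e' add pi- … -eka around the stem; stems whose last vowel is 'o' repeat the first consonant+vowel as a prefix.
So pirit → rapirit.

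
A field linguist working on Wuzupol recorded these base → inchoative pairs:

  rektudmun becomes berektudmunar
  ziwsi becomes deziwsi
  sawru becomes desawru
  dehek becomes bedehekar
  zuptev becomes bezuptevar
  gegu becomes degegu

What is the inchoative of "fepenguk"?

befepengukar

"fepenguk" ends in a consonant. The stems ending in a consonant (dehek → bedehekar, rektudmun → berektudmunar, zuptev → bezuptevar) add be- … -ar around the stem.
The other pattern: stems ending in a vowel add the prefix de-.
So fepenguk → befepengukar.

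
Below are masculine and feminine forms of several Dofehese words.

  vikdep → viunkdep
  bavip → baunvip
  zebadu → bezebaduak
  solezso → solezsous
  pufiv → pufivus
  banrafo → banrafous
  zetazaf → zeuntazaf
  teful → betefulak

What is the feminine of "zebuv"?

"zebuv" ends in -v. The one such stem in the data (pufiv → pufivus) adds -us, so the same rule applies.
The other patterns: stems ending in -f or -p insert -un- after the first vowel; stems ending in -l or -u add be- … -ak around the stem.
So zebuv → zebuvus.

zebuvus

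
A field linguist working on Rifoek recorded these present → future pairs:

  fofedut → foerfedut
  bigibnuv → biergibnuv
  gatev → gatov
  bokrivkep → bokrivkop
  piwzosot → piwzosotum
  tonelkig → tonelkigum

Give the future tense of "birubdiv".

bigibnuv and gatev both end in -v yet inflect differently (biergibnuv, gatov), so the final letter is not what conditions the rule; the last vowel is.
"birubdiv" has last vowel 'i'. The one such stem in the data (tonelkig → tonelkigum) adds -um, so the same rule applies.
The other patterns: stems whose last vowel is 'u' insert -er- after the first vowel; stems whose last vowel is 'e' change the last vowel to 'o'.
So birubdiv → birubdivum.

birubdivum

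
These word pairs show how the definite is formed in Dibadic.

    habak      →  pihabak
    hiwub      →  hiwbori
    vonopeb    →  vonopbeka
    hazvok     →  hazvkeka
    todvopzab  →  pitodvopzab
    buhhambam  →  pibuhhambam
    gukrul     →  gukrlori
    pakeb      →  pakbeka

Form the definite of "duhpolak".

"duhpolak" has last vowel 'a'. The stems whose last vowel is 'a' (habak → pihabak, todvopzab → pitodvopzab, buhhambam → pibuhhambam) add the prefix pi-.
The other patterns: stems whose last vowel is 'u' delete the last vowel and add -ori; stems whose last vowel is 'e' or 'o' delete the last vowel and add -eka.
So duhpolak → piduhpolak.

piduhpolak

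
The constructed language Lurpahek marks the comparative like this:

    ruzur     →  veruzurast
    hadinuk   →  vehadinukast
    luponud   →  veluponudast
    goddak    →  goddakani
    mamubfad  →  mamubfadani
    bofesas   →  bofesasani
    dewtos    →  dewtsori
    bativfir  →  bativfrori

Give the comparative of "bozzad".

bozzadani

hadinuk and goddak both end in -k yet inflect differently (vehadinukast, goddakani), so the final letter is not what conditions the rule; the last vowel is.
"bozzad" has last vowel 'a'. The stems whose last vowel is 'a' (goddak → goddakani, mamubfad → mamubfadani, bofesas → bofesasani) add -ani.
The other patterns: stems whose last vowel is 'u' add ve- … -ast around the stem; stems whose last vowel is 'i' or 'o' delete the last vowel and add -ori.
So bozzad → bozzadani.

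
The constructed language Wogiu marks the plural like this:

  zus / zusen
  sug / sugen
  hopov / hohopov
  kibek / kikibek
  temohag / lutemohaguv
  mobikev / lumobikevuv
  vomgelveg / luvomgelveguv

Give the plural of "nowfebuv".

"nowfebuv" has 3 vowels. The stems with 3 vowels (temohag → lutemohaguv, mobikev → lumobikevuv, vomgelveg → luvomgelveguv) add lu- … -uv around the stem.
The other patterns: stems with 1 vowel add -en; stems with 2 vowels repeat the first consonant+vowel as a prefix.
So nowfebuv → lunowfebuvuv.

lunowfebuvuv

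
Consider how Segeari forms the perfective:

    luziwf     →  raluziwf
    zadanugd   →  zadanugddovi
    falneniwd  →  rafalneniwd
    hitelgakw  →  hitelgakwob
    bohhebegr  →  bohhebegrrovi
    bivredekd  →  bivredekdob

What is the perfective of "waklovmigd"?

waklovmigddovi

falneniwd and zadanugd both end in -d yet inflect differently (rafalneniwd, zadanugddovi), so the final letter is not what conditions the rule; the second-to-last letter is.
"waklovmigd" has second-to-last letter 'g'. The stems whose second-to-last letter is 'g' (zadanugd → zadanugddovi, bohhebegr → bohhebegrrovi) double the final consonant and add -ovi.
The other patterns: stems whose second-to-last letter is 'w' add the prefix ra-; stems whose second-to-last letter is 'k' add -ob.
So waklovmigd → waklovmigddovi.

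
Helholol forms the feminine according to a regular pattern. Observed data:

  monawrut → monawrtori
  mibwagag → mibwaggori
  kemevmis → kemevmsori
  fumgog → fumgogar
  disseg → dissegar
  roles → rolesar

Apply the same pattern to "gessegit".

mibwagag and fumgog both end in -g yet inflect differently (mibwaggori, fumgogar), so the final letter is not what conditions the rule; the number of vowels is.
"gessegit" has 3 vowels. The stems with 3 vowels (monawrut → monawrtori, mibwagag → mibwaggori, kemevmis → kemevmsori) delete the last vowel and add -ori.
The other pattern: stems with 2 vowels add -ar.
So gessegit → gessegtori.

gessegtori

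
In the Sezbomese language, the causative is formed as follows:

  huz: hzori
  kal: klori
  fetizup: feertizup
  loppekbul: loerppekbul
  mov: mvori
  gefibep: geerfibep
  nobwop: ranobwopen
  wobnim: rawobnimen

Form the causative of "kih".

"kih" has 1 vowel. The stems with 1 vowel (mov → mvori, kal → klori, huz → hzori) delete the last vowel and add -ori.
So kih → khori.

khori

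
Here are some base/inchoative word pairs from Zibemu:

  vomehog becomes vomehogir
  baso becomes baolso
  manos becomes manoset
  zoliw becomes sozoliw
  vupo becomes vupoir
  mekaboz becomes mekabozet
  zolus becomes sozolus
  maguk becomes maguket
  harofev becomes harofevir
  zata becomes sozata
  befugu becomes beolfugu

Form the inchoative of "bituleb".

manos and zolus both end in -s yet inflect differently (manoset, sozolus), so the final letter is not what conditions the rule; the first letter is.
"bituleb" begins with b-. The stems beginning with b- (befugu → beolfugu, baso → baolso) insert -ol- after the first vowel.
The other patterns: stems beginning with m- add -et; stems beginning with z- add the prefix so-; stems beginning with h- or v- add -ir.
So bituleb → bioltuleb.

bioltuleb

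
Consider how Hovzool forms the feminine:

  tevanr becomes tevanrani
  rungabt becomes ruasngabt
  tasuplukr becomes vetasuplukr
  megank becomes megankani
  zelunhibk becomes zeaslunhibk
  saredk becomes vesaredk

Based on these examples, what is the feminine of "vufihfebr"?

zelunhibk and megank both end in -k yet inflect differently (zeaslunhibk, megankani), so the final letter is not what conditions the rule; the second-to-last letter is.
"vufihfebr" has second-to-last letter 'b'. The stems whose second-to-last letter is 'b' (rungabt → ruasngabt, zelunhibk → zeaslunhibk) insert -as- after the first vowel.
The other patterns: stems whose second-to-last letter is 'n' add -ani; stems whose second-to-last letter is 'd' or 'k' add the prefix ve-.
So vufihfebr → vuasfihfebr.

vuasfihfebr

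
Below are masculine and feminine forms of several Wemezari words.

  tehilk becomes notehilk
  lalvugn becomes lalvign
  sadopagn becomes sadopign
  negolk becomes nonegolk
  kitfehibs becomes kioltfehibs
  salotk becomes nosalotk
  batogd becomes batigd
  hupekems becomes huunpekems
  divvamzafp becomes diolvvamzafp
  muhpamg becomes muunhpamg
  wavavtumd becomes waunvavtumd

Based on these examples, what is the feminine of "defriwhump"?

deunfriwhump

"defriwhump" has second-to-last letter 'm'. The stems whose second-to-last letter is 'm' (hupekems → huunpekems, wavavtumd → waunvavtumd, muhpamg → muunhpamg) insert -un- after the first vowel.
So defriwhump → deunfriwhump.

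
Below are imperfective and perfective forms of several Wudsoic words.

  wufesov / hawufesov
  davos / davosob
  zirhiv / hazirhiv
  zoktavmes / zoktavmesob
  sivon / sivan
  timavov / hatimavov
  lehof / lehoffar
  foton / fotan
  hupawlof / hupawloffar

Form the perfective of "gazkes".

"gazkes" ends in -s. The stems ending in -s (davos → davosob, zoktavmes → zoktavmesob) add -ob.
The other patterns: stems ending in -f double the final consonant and add -ar; stems ending in -v add the prefix ha-; stems ending in -n change the last vowel to 'a'.
So gazkes → gazkesob.

gazkesob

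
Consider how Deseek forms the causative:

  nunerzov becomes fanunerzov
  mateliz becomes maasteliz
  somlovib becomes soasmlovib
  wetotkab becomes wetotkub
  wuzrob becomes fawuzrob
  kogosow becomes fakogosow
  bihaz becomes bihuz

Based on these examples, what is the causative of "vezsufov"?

wuzrob and wetotkab both end in -b yet inflect differently (fawuzrob, wetotkub), so the final letter is not what conditions the rule; the last vowel is.
"vezsufov" has last vowel 'o'. The stems whose last vowel is 'o' (kogosow → fakogosow, nunerzov → fanunerzov, wuzrob → fawuzrob) add the prefix fa-.
The other patterns: stems whose last vowel is 'a' change the last vowel to 'u'; stems whose last vowel is 'i' insert -as- after the first vowel.
So vezsufov → favezsufov.

favezsufov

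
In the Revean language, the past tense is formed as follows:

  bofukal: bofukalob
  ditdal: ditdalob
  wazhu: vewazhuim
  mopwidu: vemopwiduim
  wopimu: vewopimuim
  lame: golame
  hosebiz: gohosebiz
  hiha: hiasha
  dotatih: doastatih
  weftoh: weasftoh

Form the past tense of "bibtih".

biasbtih

"bibtih" ends in -h. The stems ending in -h (dotatih → doastatih, weftoh → weasftoh) insert -as- after the first vowel.
So bibtih → biasbtih.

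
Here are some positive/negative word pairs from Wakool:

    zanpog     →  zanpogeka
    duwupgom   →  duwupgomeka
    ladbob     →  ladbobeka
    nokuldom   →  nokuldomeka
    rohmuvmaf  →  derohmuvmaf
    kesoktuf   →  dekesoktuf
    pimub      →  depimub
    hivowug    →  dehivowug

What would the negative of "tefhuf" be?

detefhuf

ladbob and pimub both end in -b yet inflect differently (ladbobeka, depimub), so the final letter is not what conditions the rule; the last vowel is.
"tefhuf" has last vowel 'u'. The stems whose last vowel is 'u' (kesoktuf → dekesoktuf, pimub → depimub, hivowug → dehivowug) add the prefix de-.
The other pattern: stems whose last vowel is 'o' add -eka.
So tefhuf → detefhuf.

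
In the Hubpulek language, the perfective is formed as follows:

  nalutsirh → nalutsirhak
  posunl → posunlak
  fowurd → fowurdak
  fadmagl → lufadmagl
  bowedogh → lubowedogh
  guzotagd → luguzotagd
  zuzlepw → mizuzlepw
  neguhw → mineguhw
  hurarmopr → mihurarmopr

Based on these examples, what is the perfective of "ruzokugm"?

posunl and fadmagl both end in -l yet inflect differently (posunlak, lufadmagl), so the final letter is not what conditions the rule; the second-to-last letter is.
"ruzokugm" has second-to-last letter 'g'. The stems whose second-to-last letter is 'g' (fadmagl → lufadmagl, bowedogh → lubowedogh, guzotagd → luguzotagd) add the prefix lu-.
The other patterns: stems whose second-to-last letter is 'n' or 'r' add -ak; stems whose second-to-last letter is 'h' or 'p' add the prefix mi-.
So ruzokugm → luruzokugm.

luruzokugm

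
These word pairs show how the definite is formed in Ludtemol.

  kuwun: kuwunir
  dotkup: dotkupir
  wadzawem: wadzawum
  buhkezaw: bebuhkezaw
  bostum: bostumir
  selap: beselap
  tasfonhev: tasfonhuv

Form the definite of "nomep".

selap and dotkup both end in -p yet inflect differently (beselap, dotkupir), so the final letter is not what conditions the rule; the last vowel is.
"nomep" has last vowel 'e'. The stems whose last vowel is 'e' (tasfonhev → tasfonhuv, wadzawem → wadzawum) change the last vowel to 'u'.
The other patterns: stems whose last vowel is 'a' add the prefix be-; stems whose last vowel is 'u' add -ir.
So nomep → nomup.

nomup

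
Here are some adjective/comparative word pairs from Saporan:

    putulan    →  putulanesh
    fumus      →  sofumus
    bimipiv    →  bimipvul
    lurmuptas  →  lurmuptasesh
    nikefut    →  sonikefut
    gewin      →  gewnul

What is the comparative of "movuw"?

"movuw" has last vowel 'u'. The stems whose last vowel is 'u' (nikefut → sonikefut, fumus → sofumus) add the prefix so-.
So movuw → somovuw.

somovuw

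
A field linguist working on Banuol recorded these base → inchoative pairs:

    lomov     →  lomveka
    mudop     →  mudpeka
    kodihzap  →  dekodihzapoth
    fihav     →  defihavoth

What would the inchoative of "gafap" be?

degafapoth

mudop and kodihzap both end in -p yet inflect differently (mudpeka, dekodihzapoth), so the final letter is not what conditions the rule; the last vowel is.
"gafap" has last vowel 'a'. The stems whose last vowel is 'a' (kodihzap → dekodihzapoth, fihav → defihavoth) add de- … -oth around the stem.
The other pattern: stems whose last vowel is 'o' delete the last vowel and add -eka.
So gafap → degafapoth.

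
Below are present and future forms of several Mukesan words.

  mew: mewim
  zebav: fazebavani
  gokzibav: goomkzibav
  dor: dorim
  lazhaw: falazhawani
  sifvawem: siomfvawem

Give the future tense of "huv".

mew and lazhaw both end in -w yet inflect differently (mewim, falazhawani), so the final letter is not what conditions the rule; the number of vowels is.
"huv" has 1 vowel. The stems with 1 vowel (mew → mewim, dor → dorim) add -im.
So huv → huvim.

huvim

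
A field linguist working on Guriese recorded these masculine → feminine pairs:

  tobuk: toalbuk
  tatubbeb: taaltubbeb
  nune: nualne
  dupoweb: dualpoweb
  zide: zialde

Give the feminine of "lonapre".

loalnapre

Every pair shown (tobuk → toalbuk, tatubbeb → taaltubbeb, nune → nualne, …) follows the same rule: insert -al- after the first vowel.
So lonapre → loalnapre.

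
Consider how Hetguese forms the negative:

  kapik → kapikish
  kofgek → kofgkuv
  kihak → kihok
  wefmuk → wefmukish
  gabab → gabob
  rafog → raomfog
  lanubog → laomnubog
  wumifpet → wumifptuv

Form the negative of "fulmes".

kapik and kihak both end in -k yet inflect differently (kapikish, kihok), so the final letter is not what conditions the rule; the last vowel is.
"fulmes" has last vowel 'e'. The stems whose last vowel is 'e' (wumifpet → wumifptuv, kofgek → kofgkuv) delete the last vowel and add -uv.
So fulmes → fulmsuv.

fulmsuv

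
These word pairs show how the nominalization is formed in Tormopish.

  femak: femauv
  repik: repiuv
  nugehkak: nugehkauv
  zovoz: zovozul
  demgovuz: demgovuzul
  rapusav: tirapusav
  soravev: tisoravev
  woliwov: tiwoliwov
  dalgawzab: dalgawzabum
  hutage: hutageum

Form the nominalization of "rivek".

"rivek" ends in -k. The stems ending in -k (femak → femauv, repik → repiuv, nugehkak → nugehkauv) drop the final letter and add -uv.
The other patterns: stems ending in -z add -ul; stems ending in -v add the prefix ti-; stems ending in -b or -e add -um.
So rivek → riveuv.

riveuv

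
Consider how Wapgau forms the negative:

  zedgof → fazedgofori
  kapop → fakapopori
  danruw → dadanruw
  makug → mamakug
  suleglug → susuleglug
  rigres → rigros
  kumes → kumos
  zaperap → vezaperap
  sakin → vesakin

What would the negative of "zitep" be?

zitop

kapop and zaperap both end in -p yet inflect differently (fakapopori, vezaperap), so the final letter is not what conditions the rule; the last vowel is.
"zitep" has last vowel 'e'. The stems whose last vowel is 'e' (rigres → rigros, kumes → kumos) change the last vowel to 'o'.
The other patterns: stems whose last vowel is 'o' add fa- … -ori around the stem; stems whose last vowel is 'u' repeat the first consonant+vowel as a prefix; stems whose last vowel is 'a' or 'i' add the prefix ve-.
So zitep → zitop.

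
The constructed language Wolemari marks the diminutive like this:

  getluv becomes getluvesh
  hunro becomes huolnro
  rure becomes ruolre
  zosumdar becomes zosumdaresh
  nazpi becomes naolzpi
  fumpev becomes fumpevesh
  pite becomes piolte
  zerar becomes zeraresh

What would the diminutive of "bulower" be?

rure and fumpev both have last vowel 'e' yet inflect differently (ruolre, fumpevesh), so the last vowel is not what conditions the rule; whether the stem ends in a vowel or a consonant is.
"bulower" ends in a consonant. The stems ending in a consonant (fumpev → fumpevesh, zerar → zeraresh, zosumdar → zosumdaresh) add -esh.
The other pattern: stems ending in a vowel insert -ol- after the first vowel.
So bulower → buloweresh.

buloweresh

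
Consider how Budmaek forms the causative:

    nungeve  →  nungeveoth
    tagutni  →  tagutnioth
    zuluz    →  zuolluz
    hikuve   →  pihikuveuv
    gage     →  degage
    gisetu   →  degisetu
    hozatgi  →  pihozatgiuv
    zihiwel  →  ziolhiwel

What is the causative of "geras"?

hikuve and gage both end in -e yet inflect differently (pihikuveuv, degage), so the final letter is not what conditions the rule; the first letter is.
"geras" begins with g-. The stems beginning with g- (gage → degage, gisetu → degisetu) add the prefix de-.
The other patterns: stems beginning with z- insert -ol- after the first vowel; stems beginning with h- add pi- … -uv around the stem; stems beginning with n- or t- add -oth.
So geras → degeras.

degeras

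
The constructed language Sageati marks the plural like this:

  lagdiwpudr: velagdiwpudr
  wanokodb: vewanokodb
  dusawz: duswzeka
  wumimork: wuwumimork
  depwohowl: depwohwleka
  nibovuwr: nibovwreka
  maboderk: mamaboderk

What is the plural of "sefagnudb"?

vesefagnudb

nibovuwr and lagdiwpudr both end in -r yet inflect differently (nibovwreka, velagdiwpudr), so the final letter is not what conditions the rule; the second-to-last letter is.
"sefagnudb" has second-to-last letter 'd'. The stems whose second-to-last letter is 'd' (wanokodb → vewanokodb, lagdiwpudr → velagdiwpudr) add the prefix ve-.
So sefagnudb → vesefagnudb.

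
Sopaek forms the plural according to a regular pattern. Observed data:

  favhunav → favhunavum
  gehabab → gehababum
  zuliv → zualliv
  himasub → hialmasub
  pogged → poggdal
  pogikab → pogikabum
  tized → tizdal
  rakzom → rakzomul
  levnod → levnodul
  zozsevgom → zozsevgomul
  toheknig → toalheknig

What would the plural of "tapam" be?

tapamum

levnod and tized both end in -d yet inflect differently (levnodul, tizdal), so the final letter is not what conditions the rule; the last vowel is.
"tapam" has last vowel 'a'. The stems whose last vowel is 'a' (favhunav → favhunavum, gehabab → gehababum, pogikab → pogikabum) add -um.
So tapam → tapamum.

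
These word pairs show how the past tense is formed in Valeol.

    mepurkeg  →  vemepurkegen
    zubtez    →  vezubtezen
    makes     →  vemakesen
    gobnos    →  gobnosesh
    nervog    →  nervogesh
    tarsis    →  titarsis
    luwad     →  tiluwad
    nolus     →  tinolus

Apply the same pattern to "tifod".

tifodesh

"tifod" has last vowel 'o'. The stems whose last vowel is 'o' (gobnos → gobnosesh, nervog → nervogesh) add -esh.
So tifod → tifodesh.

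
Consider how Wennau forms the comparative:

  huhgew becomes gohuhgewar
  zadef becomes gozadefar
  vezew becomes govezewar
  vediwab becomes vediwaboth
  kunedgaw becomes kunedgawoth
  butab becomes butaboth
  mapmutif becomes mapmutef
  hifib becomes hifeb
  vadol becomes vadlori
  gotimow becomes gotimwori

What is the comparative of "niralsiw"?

huhgew and kunedgaw both end in -w yet inflect differently (gohuhgewar, kunedgawoth), so the final letter is not what conditions the rule; the last vowel is.
"niralsiw" has last vowel 'i'. The stems whose last vowel is 'i' (mapmutif → mapmutef, hifib → hifeb) change the last vowel to 'e'.
The other patterns: stems whose last vowel is 'e' add go- … -ar around the stem; stems whose last vowel is 'a' add -oth; stems whose last vowel is 'o' delete the last vowel and add -ori.
So niralsiw → niralsew.

niralsew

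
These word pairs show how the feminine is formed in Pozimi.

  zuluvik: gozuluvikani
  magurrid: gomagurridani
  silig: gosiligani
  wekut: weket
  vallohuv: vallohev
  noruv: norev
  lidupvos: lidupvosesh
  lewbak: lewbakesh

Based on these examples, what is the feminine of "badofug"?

zuluvik and lewbak both end in -k yet inflect differently (gozuluvikani, lewbakesh), so the final letter is not what conditions the rule; the last vowel is.
"badofug" has last vowel 'u'. The stems whose last vowel is 'u' (wekut → weket, vallohuv → vallohev, noruv → norev) change the last vowel to 'e'.
The other patterns: stems whose last vowel is 'i' add go- … -ani around the stem; stems whose last vowel is 'a' or 'o' add -esh.
So badofug → badofeg.

badofeg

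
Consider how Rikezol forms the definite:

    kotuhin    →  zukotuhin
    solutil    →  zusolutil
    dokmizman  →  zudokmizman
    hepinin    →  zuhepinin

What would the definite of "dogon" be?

Every pair shown (kotuhin → zukotuhin, solutil → zusolutil, dokmizman → zudokmizman, …) follows the same rule: add the prefix zu-.
So dogon → zudogon.

zudogon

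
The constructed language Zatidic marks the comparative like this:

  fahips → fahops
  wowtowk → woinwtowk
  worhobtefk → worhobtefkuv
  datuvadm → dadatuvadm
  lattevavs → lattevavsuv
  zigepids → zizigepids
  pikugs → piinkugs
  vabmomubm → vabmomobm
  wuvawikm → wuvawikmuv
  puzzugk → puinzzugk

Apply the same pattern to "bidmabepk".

"bidmabepk" has second-to-last letter 'p'. The one such stem in the data (fahips → fahops) changes the last vowel to 'o' (as does vabmomubm), so the same rule applies.
The other patterns: stems whose second-to-last letter is 'g' or 'w' insert -in- after the first vowel; stems whose second-to-last letter is 'd' repeat the first consonant+vowel as a prefix; stems whose second-to-last letter is 'f', 'k' or 'v' add -uv.
So bidmabepk → bidmabopk.

bidmabopk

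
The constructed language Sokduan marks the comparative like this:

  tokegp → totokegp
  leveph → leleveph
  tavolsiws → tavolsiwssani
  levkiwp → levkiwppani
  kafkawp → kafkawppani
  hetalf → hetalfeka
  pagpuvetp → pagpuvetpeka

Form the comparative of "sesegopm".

sesesegopm

tokegp and levkiwp both end in -p yet inflect differently (totokegp, levkiwppani), so the final letter is not what conditions the rule; the second-to-last letter is.
"sesegopm" has second-to-last letter 'p'. The one such stem in the data (leveph → leleveph) repeats the first consonant+vowel as a prefix (as does tokegp), so the same rule applies.
The other patterns: stems whose second-to-last letter is 'w' double the final consonant and add -ani; stems whose second-to-last letter is 'l' or 't' add -eka.
So sesegopm → sesesegopm.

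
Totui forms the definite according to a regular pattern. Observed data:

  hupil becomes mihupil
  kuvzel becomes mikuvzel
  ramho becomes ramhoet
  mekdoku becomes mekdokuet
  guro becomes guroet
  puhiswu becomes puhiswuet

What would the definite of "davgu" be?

hupil and ramho both have 2 vowels yet inflect differently (mihupil, ramhoet), so the number of vowels is not what conditions the rule; the final letter is.
"davgu" ends in -u. The stems ending in -u (mekdoku → mekdokuet, puhiswu → puhiswuet) add -et.
So davgu → davguet.

davguet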